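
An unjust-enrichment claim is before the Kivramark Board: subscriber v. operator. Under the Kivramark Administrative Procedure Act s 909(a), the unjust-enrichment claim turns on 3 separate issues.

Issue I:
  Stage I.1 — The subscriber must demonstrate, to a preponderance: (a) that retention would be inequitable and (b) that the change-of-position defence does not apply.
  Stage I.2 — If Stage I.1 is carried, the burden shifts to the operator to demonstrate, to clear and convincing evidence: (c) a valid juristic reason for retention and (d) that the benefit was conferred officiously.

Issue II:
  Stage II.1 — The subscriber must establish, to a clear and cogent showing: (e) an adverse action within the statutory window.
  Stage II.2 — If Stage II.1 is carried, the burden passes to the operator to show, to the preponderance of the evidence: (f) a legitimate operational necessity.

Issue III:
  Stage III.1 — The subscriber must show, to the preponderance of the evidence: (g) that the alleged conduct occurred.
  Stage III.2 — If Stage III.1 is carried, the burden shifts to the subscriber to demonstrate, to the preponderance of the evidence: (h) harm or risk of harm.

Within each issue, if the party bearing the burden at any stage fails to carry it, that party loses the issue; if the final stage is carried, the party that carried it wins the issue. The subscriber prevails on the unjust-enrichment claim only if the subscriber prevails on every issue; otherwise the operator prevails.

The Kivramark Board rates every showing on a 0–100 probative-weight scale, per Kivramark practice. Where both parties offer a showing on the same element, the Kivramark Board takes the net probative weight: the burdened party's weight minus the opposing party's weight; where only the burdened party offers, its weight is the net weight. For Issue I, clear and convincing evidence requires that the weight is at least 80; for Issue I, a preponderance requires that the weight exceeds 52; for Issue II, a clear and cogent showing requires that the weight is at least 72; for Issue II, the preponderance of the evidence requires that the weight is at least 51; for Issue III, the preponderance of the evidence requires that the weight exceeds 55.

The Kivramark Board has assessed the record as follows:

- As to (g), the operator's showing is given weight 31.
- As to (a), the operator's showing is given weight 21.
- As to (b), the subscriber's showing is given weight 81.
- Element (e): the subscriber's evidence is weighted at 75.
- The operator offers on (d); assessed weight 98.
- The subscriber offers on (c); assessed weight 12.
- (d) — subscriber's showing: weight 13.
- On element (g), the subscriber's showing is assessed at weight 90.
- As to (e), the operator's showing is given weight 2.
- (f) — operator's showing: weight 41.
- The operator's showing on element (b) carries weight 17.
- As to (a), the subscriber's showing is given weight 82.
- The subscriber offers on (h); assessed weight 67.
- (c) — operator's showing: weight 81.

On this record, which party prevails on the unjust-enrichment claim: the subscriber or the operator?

subscriber

— Issue I —
Stage I.1 (subscriber, a preponderance, weight exceeds 52): (a) net 82−21=61 > 52 — meets; (b) net 81−17=64 > 52 — meets.
  All elements met. The burden passes to the operator.
Stage I.2 (operator, clear and convincing evidence, weight is at least 80): (c) net 81−12=69 < 80 — fails; (d) net 98−13=85 ≥ 80 — meets.
  Stage I.2 not carried; the operator fails its burden.
The subscriber prevails on this issue.
— Issue II —
At Stage II.1 the subscriber must meet a clear and cogent showing (weight is at least 72): on (e) the weight is 75 less the opposing 2 gives net 73, ≥ 72, so (e) meets the standard.
  The subscriber carries Stage II.1; the operator now bears the burden.
At Stage II.2 the operator must meet the preponderance of the evidence (weight is at least 51): on (f) the weight is 41, < 51, so (f) does not meet the standard.
  Stage II.2 not carried; the operator fails its burden.
The subscriber prevails on this issue.
— Issue III —
Stage III.1 — burden on subscriber; standard: the preponderance of the evidence (weight exceeds 55).
    (g): 90 − 31 = 59 > 55 [met]
  Stage III.1 carried; the burden remains with the subscriber.
Stage III.2 — burden on subscriber; standard: the preponderance of the evidence (weight exceeds 55).
    (h): 67 > 55 [met]
  The subscriber carries the last stage.
Every stage carried; the subscriber prevails on this issue.
Per-issue: Issue I → subscriber; Issue II → subscriber; Issue III → subscriber. The subscriber must prevail on every issue; overall, the subscriber prevails.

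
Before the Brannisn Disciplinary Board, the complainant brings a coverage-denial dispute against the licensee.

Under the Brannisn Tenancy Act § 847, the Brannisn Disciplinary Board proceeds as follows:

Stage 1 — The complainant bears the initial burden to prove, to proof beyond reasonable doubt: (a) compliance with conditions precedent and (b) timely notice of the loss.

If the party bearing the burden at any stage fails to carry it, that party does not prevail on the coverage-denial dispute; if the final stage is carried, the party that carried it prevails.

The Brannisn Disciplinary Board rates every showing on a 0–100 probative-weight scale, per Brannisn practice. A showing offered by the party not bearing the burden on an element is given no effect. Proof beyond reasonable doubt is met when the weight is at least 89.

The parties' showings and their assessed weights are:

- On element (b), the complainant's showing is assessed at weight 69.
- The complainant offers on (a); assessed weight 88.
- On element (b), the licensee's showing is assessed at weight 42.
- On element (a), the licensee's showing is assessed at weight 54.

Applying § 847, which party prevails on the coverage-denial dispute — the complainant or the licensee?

licensee

At Stage 1 the complainant must meet proof beyond reasonable doubt (weight is at least 89): on (a) the weight is 88 (the licensee's 54 is given no effect), < 89, so (a) does not meet the standard; on (b) the weight is 69 (the licensee's 42 is given no effect), which does not reach 89, so (b) does not meet the standard.
  The complainant does not carry Stage 1.
The analysis ends at Stage 1; the licensee prevails.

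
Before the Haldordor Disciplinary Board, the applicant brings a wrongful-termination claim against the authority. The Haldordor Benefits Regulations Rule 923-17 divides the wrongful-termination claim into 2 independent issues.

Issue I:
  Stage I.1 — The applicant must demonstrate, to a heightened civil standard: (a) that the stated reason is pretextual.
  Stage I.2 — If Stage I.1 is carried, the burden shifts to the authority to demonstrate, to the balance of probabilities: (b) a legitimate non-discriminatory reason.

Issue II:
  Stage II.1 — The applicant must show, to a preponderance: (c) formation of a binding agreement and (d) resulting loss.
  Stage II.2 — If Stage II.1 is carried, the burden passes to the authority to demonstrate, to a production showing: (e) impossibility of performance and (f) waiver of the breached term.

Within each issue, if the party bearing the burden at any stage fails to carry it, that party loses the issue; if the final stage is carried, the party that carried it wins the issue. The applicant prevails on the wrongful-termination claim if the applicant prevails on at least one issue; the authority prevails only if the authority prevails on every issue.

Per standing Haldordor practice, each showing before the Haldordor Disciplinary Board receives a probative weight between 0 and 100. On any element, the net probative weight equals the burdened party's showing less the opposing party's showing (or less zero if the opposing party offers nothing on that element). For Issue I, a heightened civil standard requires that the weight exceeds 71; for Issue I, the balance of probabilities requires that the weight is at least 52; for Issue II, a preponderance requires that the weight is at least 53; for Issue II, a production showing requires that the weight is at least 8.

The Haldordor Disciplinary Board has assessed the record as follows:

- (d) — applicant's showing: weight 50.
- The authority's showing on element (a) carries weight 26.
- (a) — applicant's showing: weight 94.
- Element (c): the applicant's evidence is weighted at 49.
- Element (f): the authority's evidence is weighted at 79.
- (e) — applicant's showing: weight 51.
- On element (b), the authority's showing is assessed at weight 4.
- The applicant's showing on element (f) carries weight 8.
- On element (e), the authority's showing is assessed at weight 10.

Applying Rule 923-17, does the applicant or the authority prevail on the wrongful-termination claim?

— Issue I —
At Stage I.1 the applicant must meet a heightened civil standard (weight exceeds 71): on (a) the weight is 94 less the opposing 26 gives net 68, ≤ 71, so (a) does not meet the standard.
  The applicant does not carry Stage I.1.
The analysis ends at Stage I.1; the authority prevails on this issue.
— Issue II —
Stage II.1 — burden on applicant; standard: a preponderance (weight is at least 53).
    (c): 49 < 53 [not met]
    (d): 50 < 53 [not met]
  Not every element is met, so the applicant fails to carry Stage II.1.
The authority prevails on this issue.
Per-issue: Issue I → authority; Issue II → authority. The applicant must prevail on at least one issue; overall, the authority prevails.

authority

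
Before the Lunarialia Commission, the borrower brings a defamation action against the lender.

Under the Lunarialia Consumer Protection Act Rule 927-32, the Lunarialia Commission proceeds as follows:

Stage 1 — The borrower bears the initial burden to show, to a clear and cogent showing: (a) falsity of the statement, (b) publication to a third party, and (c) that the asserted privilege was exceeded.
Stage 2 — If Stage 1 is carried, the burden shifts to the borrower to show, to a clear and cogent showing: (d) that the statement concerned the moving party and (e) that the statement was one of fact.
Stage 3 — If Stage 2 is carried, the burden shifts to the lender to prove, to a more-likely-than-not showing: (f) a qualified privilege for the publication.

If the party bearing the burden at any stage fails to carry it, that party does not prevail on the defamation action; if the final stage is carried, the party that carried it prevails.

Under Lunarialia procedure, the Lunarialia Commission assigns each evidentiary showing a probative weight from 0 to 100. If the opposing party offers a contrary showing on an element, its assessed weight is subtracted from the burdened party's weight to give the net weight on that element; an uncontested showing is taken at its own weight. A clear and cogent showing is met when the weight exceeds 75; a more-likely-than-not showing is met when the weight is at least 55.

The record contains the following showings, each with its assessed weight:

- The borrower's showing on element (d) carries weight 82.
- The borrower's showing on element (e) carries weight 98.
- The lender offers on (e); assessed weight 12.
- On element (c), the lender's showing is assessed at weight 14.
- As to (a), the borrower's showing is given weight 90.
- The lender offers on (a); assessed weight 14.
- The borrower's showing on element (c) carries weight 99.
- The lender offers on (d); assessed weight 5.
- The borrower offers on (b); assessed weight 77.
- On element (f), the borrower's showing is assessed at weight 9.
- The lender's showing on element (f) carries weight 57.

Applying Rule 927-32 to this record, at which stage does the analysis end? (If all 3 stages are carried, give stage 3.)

stage 3

Stage 1 — burden on borrower; standard: a clear and cogent showing (weight exceeds 75).
    (a): 90 − 14 = 76 > 75 [met]
    (b): 77 > 75 [met]
    (c): 99 − 14 = 85 > 75 [met]
  Stage 1 carried; the burden remains with the borrower.
Stage 2 — burden on borrower; standard: a clear and cogent showing (weight exceeds 75).
    (d): 82 − 5 = 77 > 75 [met]
    (e): 98 − 12 = 86 > 75 [met]
  Stage 2 is satisfied; the onus moves to the lender.
Stage 3 — burden on lender; standard: a more-likely-than-not showing (weight is at least 55).
    (f): 57 − 9 = 48 < 55 [not met]
  Not every element is met, so the lender fails to carry Stage 3.
So the borrower prevails.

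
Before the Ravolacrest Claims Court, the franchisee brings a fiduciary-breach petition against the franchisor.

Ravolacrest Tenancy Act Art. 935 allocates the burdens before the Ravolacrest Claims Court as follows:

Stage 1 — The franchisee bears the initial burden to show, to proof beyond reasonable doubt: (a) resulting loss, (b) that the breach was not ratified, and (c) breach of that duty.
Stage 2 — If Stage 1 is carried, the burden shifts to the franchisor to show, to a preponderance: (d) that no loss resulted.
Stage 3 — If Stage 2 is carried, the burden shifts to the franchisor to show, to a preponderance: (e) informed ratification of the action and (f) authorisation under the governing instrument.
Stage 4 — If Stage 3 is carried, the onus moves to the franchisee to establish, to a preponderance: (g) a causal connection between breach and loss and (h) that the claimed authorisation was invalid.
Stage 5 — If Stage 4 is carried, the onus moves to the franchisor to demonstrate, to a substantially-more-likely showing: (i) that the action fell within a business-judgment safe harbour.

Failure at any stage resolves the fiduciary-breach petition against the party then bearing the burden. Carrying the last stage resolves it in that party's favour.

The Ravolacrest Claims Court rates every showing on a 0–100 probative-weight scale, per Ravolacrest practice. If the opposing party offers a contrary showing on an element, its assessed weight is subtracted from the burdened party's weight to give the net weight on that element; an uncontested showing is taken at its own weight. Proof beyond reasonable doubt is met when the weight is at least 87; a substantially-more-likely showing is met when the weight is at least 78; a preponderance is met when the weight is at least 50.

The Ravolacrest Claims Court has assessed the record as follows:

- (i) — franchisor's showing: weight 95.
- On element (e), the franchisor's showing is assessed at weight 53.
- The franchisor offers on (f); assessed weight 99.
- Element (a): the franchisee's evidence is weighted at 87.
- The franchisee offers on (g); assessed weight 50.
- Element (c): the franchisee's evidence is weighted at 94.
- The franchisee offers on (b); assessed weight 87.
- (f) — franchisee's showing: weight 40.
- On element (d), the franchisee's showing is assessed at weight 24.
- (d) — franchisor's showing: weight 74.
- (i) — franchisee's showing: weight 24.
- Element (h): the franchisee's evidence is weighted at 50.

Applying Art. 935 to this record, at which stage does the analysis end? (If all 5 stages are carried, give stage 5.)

At Stage 1 the franchisee must meet proof beyond reasonable doubt (weight is at least 87): on (a) the weight is 87, ≥ 87, so (a) meets the standard; on (b) the weight is 87, which does reach 87, so (b) meets the standard; on (c) the weight is 94, ≥ 87, so (c) meets the standard.
  The franchisee carries Stage 1; the franchisor now bears the burden.
At Stage 2 the franchisor must meet a preponderance (weight is at least 50): on (d) the weight is 74 less the opposing 24 gives net 50, ≥ 50, so (d) meets the standard.
  All elements met. The franchisor retains the burden for Stage 3.
At Stage 3 the franchisor must meet a preponderance (weight is at least 50): on (e) the weight is 53, which does reach 50, so (e) meets the standard; on (f) the weight is 99 less the opposing 40 gives net 59, ≥ 50, so (f) meets the standard.
  Stage 3 is satisfied; the onus moves to the franchisee.
At Stage 4 the franchisee must meet a preponderance (weight is at least 50): on (g) the weight is 50, which does reach 50, so (g) meets the standard; on (h) the weight is 50, which does reach 50, so (h) meets the standard.
  Stage 4 is satisfied; the onus moves to the franchisor.
At Stage 5 the franchisor must meet a substantially-more-likely showing (weight is at least 78): on (i) the weight is 95 less the opposing 24 gives net 71, < 78, so (i) does not meet the standard.
  Not every element is met, so the franchisor fails to carry Stage 5.
The franchisee prevails.

stage 5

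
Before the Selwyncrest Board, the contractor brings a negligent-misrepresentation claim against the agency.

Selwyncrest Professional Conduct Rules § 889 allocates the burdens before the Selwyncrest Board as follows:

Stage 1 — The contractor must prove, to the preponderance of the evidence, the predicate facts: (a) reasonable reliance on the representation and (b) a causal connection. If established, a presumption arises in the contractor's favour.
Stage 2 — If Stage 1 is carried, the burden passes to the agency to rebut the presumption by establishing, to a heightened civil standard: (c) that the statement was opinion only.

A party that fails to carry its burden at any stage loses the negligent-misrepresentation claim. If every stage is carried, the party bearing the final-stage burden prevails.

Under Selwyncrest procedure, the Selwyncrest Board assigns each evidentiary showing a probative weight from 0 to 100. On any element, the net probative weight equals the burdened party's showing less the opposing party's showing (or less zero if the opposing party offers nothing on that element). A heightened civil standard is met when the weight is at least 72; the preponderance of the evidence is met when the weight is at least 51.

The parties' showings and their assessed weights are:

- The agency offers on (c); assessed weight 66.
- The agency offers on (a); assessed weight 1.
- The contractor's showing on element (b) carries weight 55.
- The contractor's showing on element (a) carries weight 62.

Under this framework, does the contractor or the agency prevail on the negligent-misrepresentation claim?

contractor

At Stage 1 the contractor must meet the preponderance of the evidence (weight is at least 51): on (a) the weight is 62 less the opposing 1 gives net 61, which does reach 51, so (a) meets the standard; on (b) the weight is 55, ≥ 51, so (b) meets the standard.
  Stage 1 carried; the burden shifts to the agency.
At Stage 2 the agency must meet a heightened civil standard (weight is at least 72): on (c) the weight is 66, which does not reach 72, so (c) does not meet the standard.
  Stage 2 not carried; the agency fails its burden.
The analysis ends at Stage 2; the contractor prevails.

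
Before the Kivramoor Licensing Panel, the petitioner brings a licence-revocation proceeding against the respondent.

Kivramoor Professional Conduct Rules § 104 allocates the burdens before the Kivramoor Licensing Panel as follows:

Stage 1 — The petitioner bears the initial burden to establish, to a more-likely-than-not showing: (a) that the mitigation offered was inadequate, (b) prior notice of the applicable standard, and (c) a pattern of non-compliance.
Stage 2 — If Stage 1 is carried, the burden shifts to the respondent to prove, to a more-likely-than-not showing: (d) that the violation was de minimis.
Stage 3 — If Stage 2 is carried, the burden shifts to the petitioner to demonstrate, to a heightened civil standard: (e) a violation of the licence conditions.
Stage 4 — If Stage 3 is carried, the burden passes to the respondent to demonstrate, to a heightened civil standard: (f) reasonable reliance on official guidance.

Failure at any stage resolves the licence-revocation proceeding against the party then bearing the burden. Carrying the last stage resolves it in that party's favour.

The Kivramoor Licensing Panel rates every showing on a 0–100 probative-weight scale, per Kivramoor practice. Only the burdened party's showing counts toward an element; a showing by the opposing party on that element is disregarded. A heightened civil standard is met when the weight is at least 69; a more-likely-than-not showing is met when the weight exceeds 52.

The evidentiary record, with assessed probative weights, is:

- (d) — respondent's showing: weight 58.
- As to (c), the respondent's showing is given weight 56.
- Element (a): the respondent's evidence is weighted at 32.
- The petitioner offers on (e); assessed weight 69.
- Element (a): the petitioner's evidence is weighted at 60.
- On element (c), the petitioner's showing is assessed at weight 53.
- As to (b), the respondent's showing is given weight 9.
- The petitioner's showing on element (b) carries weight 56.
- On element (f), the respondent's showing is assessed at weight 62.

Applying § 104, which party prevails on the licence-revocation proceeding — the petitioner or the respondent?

Stage 1 (petitioner, a more-likely-than-not showing, weight exceeds 52): (a) 60 (respondent's 32 disregarded) > 52 — meets; (b) 56 (respondent's 9 disregarded) > 52 — meets; (c) 53 (respondent's 56 disregarded) > 52 — meets.
  All elements met. The burden passes to the respondent.
Stage 2 (respondent, a more-likely-than-not showing, weight exceeds 52): (d) 58 > 52 — meets.
  Stage 2 is satisfied; the onus moves to the petitioner.
Stage 3 (petitioner, a heightened civil standard, weight is at least 69): (e) 69 ≥ 69 — meets.
  Stage 3 is satisfied; the onus moves to the respondent.
Stage 4 (respondent, a heightened civil standard, weight is at least 69): (f) 62 < 69 — fails.
  The respondent does not carry Stage 4.
The petitioner prevails.

petitioner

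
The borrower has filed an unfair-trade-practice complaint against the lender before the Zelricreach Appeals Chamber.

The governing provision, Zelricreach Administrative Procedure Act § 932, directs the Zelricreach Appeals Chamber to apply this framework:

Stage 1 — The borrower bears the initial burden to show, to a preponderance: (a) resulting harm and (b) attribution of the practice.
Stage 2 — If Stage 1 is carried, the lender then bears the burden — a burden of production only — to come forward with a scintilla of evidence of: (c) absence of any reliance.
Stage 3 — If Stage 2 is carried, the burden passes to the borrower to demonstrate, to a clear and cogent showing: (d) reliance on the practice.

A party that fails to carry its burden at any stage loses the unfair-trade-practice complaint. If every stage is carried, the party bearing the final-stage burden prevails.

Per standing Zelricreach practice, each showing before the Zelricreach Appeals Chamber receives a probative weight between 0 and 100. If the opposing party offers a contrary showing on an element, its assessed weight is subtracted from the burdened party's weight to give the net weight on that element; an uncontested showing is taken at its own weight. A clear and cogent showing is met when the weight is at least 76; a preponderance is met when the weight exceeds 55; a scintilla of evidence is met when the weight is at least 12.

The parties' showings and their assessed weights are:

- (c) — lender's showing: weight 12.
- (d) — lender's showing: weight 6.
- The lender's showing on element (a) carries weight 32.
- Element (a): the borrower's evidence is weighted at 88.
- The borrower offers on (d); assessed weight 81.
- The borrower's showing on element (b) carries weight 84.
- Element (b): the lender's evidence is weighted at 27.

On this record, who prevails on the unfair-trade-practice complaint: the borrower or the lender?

lender

At Stage 1 the borrower must meet a preponderance (weight exceeds 55): on (a) the weight is 88 less the opposing 32 gives net 56, > 55, so (a) meets the standard; on (b) the weight is 84 less the opposing 27 gives net 57, which does exceed 55, so (b) meets the standard.
  All elements met. The burden passes to the lender.
At Stage 2 the lender must meet a scintilla of evidence (weight is at least 12): on (c) the weight is 12, which does reach 12, so (c) meets the standard.
  Stage 2 carried; the burden shifts to the borrower.
At Stage 3 the borrower must meet a clear and cogent showing (weight is at least 76): on (d) the weight is 81 less the opposing 6 gives net 75, < 76, so (d) does not meet the standard.
  Not every element is met, so the borrower fails to carry Stage 3.
The analysis ends at Stage 3; the lender prevails.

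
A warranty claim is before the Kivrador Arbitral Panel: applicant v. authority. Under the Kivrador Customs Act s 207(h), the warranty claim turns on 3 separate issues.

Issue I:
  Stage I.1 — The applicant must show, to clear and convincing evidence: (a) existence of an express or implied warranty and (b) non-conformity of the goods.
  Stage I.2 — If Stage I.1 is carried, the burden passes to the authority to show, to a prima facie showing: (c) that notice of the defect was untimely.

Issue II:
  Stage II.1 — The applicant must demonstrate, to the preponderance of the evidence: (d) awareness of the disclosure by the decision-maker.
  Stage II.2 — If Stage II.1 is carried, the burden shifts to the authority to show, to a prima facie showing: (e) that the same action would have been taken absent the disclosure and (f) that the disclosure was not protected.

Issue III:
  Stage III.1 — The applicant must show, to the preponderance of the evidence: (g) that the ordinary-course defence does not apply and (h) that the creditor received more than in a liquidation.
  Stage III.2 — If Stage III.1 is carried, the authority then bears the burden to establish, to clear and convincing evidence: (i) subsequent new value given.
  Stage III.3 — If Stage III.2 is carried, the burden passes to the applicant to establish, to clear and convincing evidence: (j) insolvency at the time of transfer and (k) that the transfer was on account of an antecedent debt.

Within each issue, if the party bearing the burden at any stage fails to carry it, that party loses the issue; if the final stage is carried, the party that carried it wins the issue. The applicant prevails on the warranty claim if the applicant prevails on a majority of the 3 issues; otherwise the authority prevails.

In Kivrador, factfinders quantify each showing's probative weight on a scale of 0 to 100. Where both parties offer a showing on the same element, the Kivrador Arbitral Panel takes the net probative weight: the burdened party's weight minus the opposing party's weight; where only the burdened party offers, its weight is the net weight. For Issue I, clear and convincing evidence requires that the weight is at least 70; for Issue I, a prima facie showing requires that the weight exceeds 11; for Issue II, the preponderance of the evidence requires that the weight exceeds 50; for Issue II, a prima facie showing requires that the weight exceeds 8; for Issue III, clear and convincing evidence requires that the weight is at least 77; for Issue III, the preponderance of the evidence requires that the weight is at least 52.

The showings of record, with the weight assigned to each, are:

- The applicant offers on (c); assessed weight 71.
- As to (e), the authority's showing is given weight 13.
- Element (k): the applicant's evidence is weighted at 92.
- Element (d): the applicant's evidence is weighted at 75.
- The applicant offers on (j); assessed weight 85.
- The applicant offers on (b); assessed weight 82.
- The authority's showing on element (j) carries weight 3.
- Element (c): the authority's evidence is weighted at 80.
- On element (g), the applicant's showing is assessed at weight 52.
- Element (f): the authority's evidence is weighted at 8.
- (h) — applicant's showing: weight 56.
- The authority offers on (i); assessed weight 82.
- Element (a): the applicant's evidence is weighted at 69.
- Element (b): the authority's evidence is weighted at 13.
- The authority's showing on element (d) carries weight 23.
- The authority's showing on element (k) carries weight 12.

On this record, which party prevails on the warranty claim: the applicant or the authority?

applicant

— Issue I —
At Stage I.1 the applicant must meet clear and convincing evidence (weight is at least 70): on (a) the weight is 69, < 70, so (a) does not meet the standard; on (b) the weight is 82 less the opposing 13 gives net 69, < 70, so (b) does not meet the standard.
  Stage I.1 not carried; the applicant fails its burden.
So the authority prevails on this issue.
— Issue II —
At Stage II.1 the applicant must meet the preponderance of the evidence (weight exceeds 50): on (d) the weight is 75 less the opposing 23 gives net 52, which does exceed 50, so (d) meets the standard.
  The applicant carries Stage II.1; the authority now bears the burden.
At Stage II.2 the authority must meet a prima facie showing (weight exceeds 8): on (e) the weight is 13, which does exceed 8, so (e) meets the standard; on (f) the weight is 8, ≤ 8, so (f) does not meet the standard.
  Stage II.2 not carried; the authority fails its burden.
So the applicant prevails on this issue.
— Issue III —
At Stage III.1 the applicant must meet the preponderance of the evidence (weight is at least 52): on (g) the weight is 52, ≥ 52, so (g) meets the standard; on (h) the weight is 56, ≥ 52, so (h) meets the standard.
  The applicant carries Stage III.1; the authority now bears the burden.
At Stage III.2 the authority must meet clear and convincing evidence (weight is at least 77): on (i) the weight is 82, which does reach 77, so (i) meets the standard.
  Stage III.2 is satisfied; the onus moves to the applicant.
At Stage III.3 the applicant must meet clear and convincing evidence (weight is at least 77): on (j) the weight is 85 less the opposing 3 gives net 82, which does reach 77, so (j) meets the standard; on (k) the weight is 92 less the opposing 12 gives net 80, which does reach 77, so (k) meets the standard.
  Stage III.3 carried; the final stage is satisfied.
All stages carried — the applicant prevails on this issue.
Per-issue: Issue I → authority; Issue II → applicant; Issue III → applicant. The applicant must prevail on a majority of issues; overall, the applicant prevails.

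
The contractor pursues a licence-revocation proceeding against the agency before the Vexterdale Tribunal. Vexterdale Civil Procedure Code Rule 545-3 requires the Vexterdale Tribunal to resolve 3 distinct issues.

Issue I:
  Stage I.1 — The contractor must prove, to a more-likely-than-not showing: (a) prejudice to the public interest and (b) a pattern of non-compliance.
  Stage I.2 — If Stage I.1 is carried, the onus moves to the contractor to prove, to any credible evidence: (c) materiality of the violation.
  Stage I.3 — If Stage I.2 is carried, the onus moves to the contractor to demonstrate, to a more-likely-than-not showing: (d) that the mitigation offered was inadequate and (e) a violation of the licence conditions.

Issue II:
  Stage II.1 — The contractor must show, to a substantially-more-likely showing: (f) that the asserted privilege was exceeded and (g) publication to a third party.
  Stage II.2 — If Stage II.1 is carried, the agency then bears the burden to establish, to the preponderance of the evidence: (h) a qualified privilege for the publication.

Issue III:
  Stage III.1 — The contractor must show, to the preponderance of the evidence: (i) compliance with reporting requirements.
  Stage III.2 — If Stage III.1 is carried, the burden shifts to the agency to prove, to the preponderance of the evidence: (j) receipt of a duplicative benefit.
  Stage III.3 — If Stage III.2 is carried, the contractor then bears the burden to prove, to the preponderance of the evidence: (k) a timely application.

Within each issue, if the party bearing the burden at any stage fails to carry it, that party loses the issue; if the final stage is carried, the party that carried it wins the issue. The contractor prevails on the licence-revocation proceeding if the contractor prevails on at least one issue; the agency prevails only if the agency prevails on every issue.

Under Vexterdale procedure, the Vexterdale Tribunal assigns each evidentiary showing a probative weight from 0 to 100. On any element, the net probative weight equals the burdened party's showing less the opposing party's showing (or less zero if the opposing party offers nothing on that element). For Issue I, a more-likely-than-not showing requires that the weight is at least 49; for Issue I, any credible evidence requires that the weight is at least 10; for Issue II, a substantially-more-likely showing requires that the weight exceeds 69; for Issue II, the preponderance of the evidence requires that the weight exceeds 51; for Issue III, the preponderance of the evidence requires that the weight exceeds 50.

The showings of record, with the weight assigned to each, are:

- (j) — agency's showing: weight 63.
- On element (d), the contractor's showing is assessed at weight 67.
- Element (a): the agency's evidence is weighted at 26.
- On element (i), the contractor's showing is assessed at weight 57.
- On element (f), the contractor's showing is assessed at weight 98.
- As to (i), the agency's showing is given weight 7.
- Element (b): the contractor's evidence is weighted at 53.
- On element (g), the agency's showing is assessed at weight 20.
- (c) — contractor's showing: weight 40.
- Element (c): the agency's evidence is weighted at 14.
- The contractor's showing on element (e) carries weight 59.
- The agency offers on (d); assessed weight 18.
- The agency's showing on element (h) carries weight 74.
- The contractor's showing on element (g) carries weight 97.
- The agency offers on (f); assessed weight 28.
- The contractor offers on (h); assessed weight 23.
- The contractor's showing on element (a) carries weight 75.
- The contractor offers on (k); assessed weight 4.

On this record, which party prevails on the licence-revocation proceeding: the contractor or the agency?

— Issue I —
Stage I.1 (contractor, a more-likely-than-not showing, weight is at least 49): (a) net 75−26=49 ≥ 49 — meets; (b) 53 ≥ 49 — meets.
  All elements met. The contractor retains the burden for Stage I.2.
Stage I.2 (contractor, any credible evidence, weight is at least 10): (c) net 40−14=26 ≥ 10 — meets.
  Stage I.2 carried; the burden remains with the contractor.
Stage I.3 (contractor, a more-likely-than-not showing, weight is at least 49): (d) net 67−18=49 ≥ 49 — meets; (e) 59 ≥ 49 — meets.
  The contractor carries the last stage.
Every stage carried; the contractor prevails on this issue.
— Issue II —
At Stage II.1 the contractor must meet a substantially-more-likely showing (weight exceeds 69): on (f) the weight is 98 less the opposing 28 gives net 70, which does exceed 69, so (f) meets the standard; on (g) the weight is 97 less the opposing 20 gives net 77, > 69, so (g) meets the standard.
  The contractor carries Stage II.1; the agency now bears the burden.
At Stage II.2 the agency must meet the preponderance of the evidence (weight exceeds 51): on (h) the weight is 74 less the opposing 23 gives net 51, which does not exceed 51, so (h) does not meet the standard.
  The agency does not carry Stage II.2.
So the contractor prevails on this issue.
— Issue III —
At Stage III.1 the contractor must meet the preponderance of the evidence (weight exceeds 50): on (i) the weight is 57 less the opposing 7 gives net 50, ≤ 50, so (i) does not meet the standard.
  The contractor does not carry Stage III.1.
The agency prevails on this issue.
Per-issue: Issue I → contractor; Issue II → contractor; Issue III → agency. The contractor must prevail on at least one issue; overall, the contractor prevails.

contractor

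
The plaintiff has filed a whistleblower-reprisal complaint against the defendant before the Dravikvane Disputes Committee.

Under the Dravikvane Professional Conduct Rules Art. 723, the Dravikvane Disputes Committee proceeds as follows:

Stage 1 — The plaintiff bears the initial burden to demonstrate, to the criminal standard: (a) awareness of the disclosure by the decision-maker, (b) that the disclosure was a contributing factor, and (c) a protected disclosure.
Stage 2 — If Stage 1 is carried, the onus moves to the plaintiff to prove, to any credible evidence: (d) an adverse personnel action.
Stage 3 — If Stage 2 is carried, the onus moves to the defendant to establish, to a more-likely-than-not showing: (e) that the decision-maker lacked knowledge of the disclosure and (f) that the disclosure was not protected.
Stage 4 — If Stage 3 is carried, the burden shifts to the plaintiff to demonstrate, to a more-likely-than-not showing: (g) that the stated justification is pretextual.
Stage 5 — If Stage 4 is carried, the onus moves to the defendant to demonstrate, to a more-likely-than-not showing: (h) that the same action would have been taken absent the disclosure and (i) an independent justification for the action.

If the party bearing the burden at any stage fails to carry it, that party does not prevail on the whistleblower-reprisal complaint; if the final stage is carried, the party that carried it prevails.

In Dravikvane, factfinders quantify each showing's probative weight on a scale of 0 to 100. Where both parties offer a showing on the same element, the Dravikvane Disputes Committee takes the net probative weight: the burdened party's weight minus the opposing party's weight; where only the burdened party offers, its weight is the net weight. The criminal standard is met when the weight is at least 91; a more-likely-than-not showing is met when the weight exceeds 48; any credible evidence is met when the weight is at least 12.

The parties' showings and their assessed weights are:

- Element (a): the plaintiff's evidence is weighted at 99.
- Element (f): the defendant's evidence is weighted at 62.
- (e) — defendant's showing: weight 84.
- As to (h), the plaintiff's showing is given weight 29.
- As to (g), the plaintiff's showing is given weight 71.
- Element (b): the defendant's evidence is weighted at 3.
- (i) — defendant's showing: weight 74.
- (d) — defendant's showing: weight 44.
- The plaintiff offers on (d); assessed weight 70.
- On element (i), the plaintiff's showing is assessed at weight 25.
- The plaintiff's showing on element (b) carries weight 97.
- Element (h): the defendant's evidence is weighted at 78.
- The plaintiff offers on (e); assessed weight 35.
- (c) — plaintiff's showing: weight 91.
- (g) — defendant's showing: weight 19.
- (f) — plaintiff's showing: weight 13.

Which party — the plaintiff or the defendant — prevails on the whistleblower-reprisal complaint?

defendant

At Stage 1 the plaintiff must meet the criminal standard (weight is at least 91): on (a) the weight is 99, which does reach 91, so (a) meets the standard; on (b) the weight is 97 less the opposing 3 gives net 94, which does reach 91, so (b) meets the standard; on (c) the weight is 91, ≥ 91, so (c) meets the standard.
  Stage 1 carried; the burden remains with the plaintiff.
At Stage 2 the plaintiff must meet any credible evidence (weight is at least 12): on (d) the weight is 70 less the opposing 44 gives net 26, which does reach 12, so (d) meets the standard.
  All elements met. The burden passes to the defendant.
At Stage 3 the defendant must meet a more-likely-than-not showing (weight exceeds 48): on (e) the weight is 84 less the opposing 35 gives net 49, which does exceed 48, so (e) meets the standard; on (f) the weight is 62 less the opposing 13 gives net 49, > 48, so (f) meets the standard.
  The defendant carries Stage 3; the plaintiff now bears the burden.
At Stage 4 the plaintiff must meet a more-likely-than-not showing (weight exceeds 48): on (g) the weight is 71 less the opposing 19 gives net 52, > 48, so (g) meets the standard.
  Stage 4 is satisfied; the onus moves to the defendant.
At Stage 5 the defendant must meet a more-likely-than-not showing (weight exceeds 48): on (h) the weight is 78 less the opposing 29 gives net 49, which does exceed 48, so (h) meets the standard; on (i) the weight is 74 less the opposing 25 gives net 49, > 48, so (i) meets the standard.
  Stage 5 carried; the final stage is satisfied.
All stages carried — the defendant prevails.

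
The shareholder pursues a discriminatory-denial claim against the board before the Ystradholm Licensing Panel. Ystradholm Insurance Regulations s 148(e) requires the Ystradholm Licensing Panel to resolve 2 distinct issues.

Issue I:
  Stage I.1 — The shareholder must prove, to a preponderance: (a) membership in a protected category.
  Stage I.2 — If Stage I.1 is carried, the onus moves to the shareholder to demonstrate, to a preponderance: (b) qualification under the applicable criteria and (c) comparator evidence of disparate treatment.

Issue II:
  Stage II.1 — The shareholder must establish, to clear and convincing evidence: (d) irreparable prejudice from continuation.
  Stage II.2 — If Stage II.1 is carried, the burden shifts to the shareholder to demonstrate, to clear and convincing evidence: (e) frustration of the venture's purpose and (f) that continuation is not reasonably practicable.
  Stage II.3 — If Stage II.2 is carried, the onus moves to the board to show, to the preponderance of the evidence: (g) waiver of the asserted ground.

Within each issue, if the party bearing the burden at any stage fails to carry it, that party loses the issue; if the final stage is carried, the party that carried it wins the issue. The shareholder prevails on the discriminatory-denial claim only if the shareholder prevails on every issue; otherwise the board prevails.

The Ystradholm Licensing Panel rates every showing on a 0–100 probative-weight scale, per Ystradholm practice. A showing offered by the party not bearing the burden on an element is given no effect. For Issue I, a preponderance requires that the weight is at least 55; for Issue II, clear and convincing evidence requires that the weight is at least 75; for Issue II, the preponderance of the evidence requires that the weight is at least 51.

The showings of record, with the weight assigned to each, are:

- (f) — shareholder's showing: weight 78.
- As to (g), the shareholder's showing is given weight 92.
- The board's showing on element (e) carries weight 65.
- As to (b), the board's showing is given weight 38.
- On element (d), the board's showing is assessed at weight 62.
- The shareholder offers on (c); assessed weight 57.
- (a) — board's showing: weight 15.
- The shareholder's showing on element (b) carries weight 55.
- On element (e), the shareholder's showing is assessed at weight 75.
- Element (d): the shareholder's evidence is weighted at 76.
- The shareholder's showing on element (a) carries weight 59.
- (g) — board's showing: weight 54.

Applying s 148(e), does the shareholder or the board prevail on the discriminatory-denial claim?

board

— Issue I —
Stage I.1 — burden on shareholder; standard: a preponderance (weight is at least 55).
    (a): 59 (board's 15 disregarded) ≥ 55 [met]
  Stage I.1 carried; the burden remains with the shareholder.
Stage I.2 — burden on shareholder; standard: a preponderance (weight is at least 55).
    (b): 55 (board's 38 disregarded) ≥ 55 [met]
    (c): 57 ≥ 55 [met]
  Stage I.2 carried; the final stage is satisfied.
All stages carried — the shareholder prevails on this issue.
— Issue II —
Stage II.1 (shareholder, clear and convincing evidence, weight is at least 75): (d) 76 (board's 62 disregarded) ≥ 75 — meets.
  Stage II.1 is satisfied; the shareholder continues to bear the burden.
Stage II.2 (shareholder, clear and convincing evidence, weight is at least 75): (e) 75 (board's 65 disregarded) ≥ 75 — meets; (f) 78 ≥ 75 — meets.
  All elements met. The burden passes to the board.
Stage II.3 (board, the preponderance of the evidence, weight is at least 51): (g) 54 (shareholder's 92 disregarded) ≥ 51 — meets.
  The board carries the last stage.
All stages carried — the board prevails on this issue.
Per-issue: Issue I → shareholder; Issue II → board. The shareholder must prevail on every issue; overall, the board prevails.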